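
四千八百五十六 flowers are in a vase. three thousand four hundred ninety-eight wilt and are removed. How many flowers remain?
Convert 四千八百五十六 (Chinese numeral) → 4×1000 + 8×100 + 5×10 + 6 = 4856 (decimal)
Convert three thousand four hundred ninety-eight (English words) → 3×1000 + 4×100 + 98 = 3498 (decimal)
Compute 4856 - 3498 = 1358
1358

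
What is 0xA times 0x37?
Convert 0xA (hexadecimal) → 10 (decimal)
Convert 0x37 (hexadecimal) → 3×16 + 7 = 55 (decimal)
Compute 10 × 55 = 550
550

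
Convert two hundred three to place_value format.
Convert two hundred three (English words) → 2×100 + 3 = 203 (decimal)
Convert 203 (decimal) → 203 = 2×100 + 3 → 2 hundreds, 3 ones (place-value notation)
2 hundreds, 3 ones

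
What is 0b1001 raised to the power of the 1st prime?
Convert 0b1001 (binary) → 8 + 1 = 9 (decimal)
Convert the 1st prime (prime index) → 2 (decimal)
Compute 9 ^ 2 = 81
81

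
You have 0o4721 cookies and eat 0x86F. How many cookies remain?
Convert 0o4721 (octal) → 4×512 + 7×64 + 2×8 + 1 = 2513 (decimal)
Convert 0x86F (hexadecimal) → 8×256 + 6×16 + 15 = 2159 (decimal)
Compute 2513 - 2159 = 354
354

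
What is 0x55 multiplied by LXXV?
Convert 0x55 (hexadecimal) → 5×16 + 5 = 85 (decimal)
Convert LXXV (Roman numeral) → 50 + 10 + 10 + 5 = 75 (decimal)
Compute 85 × 75 = 6375
6375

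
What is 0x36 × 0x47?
Convert 0x36 (hexadecimal) → 3×16 + 6 = 54 (decimal)
Convert 0x47 (hexadecimal) → 4×16 + 7 = 71 (decimal)
Compute 54 × 71 = 3834
3834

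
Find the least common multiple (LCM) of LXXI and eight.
Convert LXXI (Roman numeral) → 50 + 10 + 10 + 1 = 71 (decimal)
Convert eight (English words) → 8 (decimal)
Compute lcm(71, 8) = 568
568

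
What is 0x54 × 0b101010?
Convert 0x54 (hexadecimal) → 5×16 + 4 = 84 (decimal)
Convert 0b101010 (binary) → 32 + 8 + 2 = 42 (decimal)
Compute 84 × 42 = 3528
3528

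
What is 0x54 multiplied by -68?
Convert 0x54 (hexadecimal) → 5×16 + 4 = 84 (decimal)
Compute 84 × -68 = -5712
-5712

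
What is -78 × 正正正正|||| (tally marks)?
Convert 正正正正|||| (tally marks) → 5 + 5 + 5 + 5 + 4 = 24 (decimal)
Compute -78 × 24 = -1872
-1872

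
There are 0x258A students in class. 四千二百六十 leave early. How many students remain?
Convert 0x258A (hexadecimal) → 2×4096 + 5×256 + 8×16 + 10 = 9610 (decimal)
Convert 四千二百六十 (Chinese numeral) → 4×1000 + 2×100 + 6×10 = 4260 (decimal)
Compute 9610 - 4260 = 5350
5350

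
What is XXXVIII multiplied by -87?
Convert XXXVIII (Roman numeral) → 10 + 10 + 10 + 5 + 1 + 1 + 1 = 38 (decimal)
Compute 38 × -87 = -3306
-3306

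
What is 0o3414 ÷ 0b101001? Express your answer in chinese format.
Convert 0o3414 (octal) → 3×512 + 4×64 + 1×8 + 4 = 1804 (decimal)
Convert 0b101001 (binary) → 32 + 8 + 1 = 41 (decimal)
Compute 1804 ÷ 41 = 44
Convert 44 (decimal) → 44 = 4×10 + 4 → 四十四 (Chinese numeral)
四十四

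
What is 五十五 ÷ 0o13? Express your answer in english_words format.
Convert 五十五 (Chinese numeral) → 5×10 + 5 = 55 (decimal)
Convert 0o13 (octal) → 1×8 + 3 = 11 (decimal)
Compute 55 ÷ 11 = 5
Convert 5 (decimal) → five (English words)
five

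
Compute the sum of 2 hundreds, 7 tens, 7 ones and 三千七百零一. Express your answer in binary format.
Convert 2 hundreds, 7 tens, 7 ones (place-value notation) → 2×100 + 7×10 + 7 = 277 (decimal)
Convert 三千七百零一 (Chinese numeral) → 3×1000 + 7×100 + 1 = 3701 (decimal)
Compute 277 + 3701 = 3978
Convert 3978 (decimal) → 3978 = 2048 + 1024 + 512 + 256 + 128 + 8 + 2 → 0b111110001010 (binary)
0b111110001010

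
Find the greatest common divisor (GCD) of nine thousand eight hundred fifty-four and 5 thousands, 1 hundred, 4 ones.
Convert nine thousand eight hundred fifty-four (English words) → 9×1000 + 8×100 + 54 = 9854 (decimal)
Convert 5 thousands, 1 hundred, 4 ones (place-value notation) → 5×1000 + 1×100 + 4 = 5104 (decimal)
Compute gcd(9854, 5104) = 2
2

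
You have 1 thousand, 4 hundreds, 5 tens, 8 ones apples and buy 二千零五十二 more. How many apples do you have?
Convert 1 thousand, 4 hundreds, 5 tens, 8 ones (place-value notation) → 1×1000 + 4×100 + 5×10 + 8 = 1458 (decimal)
Convert 二千零五十二 (Chinese numeral) → 2×1000 + 5×10 + 2 = 2052 (decimal)
Compute 1458 + 2052 = 3510
3510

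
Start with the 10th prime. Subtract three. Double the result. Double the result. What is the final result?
Convert the 10th prime (prime index) → 29 (decimal)
Start: 29
Convert three (English words) → 3 (decimal)
29 - 3 = 26
26 × 2 = 52
52 × 2 = 104
104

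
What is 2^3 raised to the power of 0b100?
Convert 2^3 (power) → 8 (decimal)
Convert 0b100 (binary) → 4 (decimal)
Compute 8 ^ 4 = 4096
4096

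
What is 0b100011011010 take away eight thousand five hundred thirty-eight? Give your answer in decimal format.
Convert 0b100011011010 (binary) → 2048 + 128 + 64 + 16 + 8 + 2 = 2266 (decimal)
Convert eight thousand five hundred thirty-eight (English words) → 8×1000 + 5×100 + 38 = 8538 (decimal)
Compute 2266 - 8538 = -6272
-6272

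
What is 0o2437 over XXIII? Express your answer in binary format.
Convert 0o2437 (octal) → 2×512 + 4×64 + 3×8 + 7 = 1311 (decimal)
Convert XXIII (Roman numeral) → 10 + 10 + 1 + 1 + 1 = 23 (decimal)
Compute 1311 ÷ 23 = 57
Convert 57 (decimal) → 57 = 32 + 16 + 8 + 1 → 0b111001 (binary)
0b111001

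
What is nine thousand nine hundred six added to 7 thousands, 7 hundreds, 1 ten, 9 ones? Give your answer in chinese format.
Convert nine thousand nine hundred six (English words) → 9×1000 + 9×100 + 6 = 9906 (decimal)
Convert 7 thousands, 7 hundreds, 1 ten, 9 ones (place-value notation) → 7×1000 + 7×100 + 1×10 + 9 = 7719 (decimal)
Compute 9906 + 7719 = 17625
Convert 17625 (decimal) → 17625 = 1×10000 + 7×1000 + 6×100 + 2×10 + 5 → 一万七千六百二十五 (Chinese numeral)
一万七千六百二十五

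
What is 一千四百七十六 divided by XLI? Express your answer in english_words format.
Convert 一千四百七十六 (Chinese numeral) → 1×1000 + 4×100 + 7×10 + 6 = 1476 (decimal)
Convert XLI (Roman numeral) → 40 + 1 = 41 (decimal)
Compute 1476 ÷ 41 = 36
Convert 36 (decimal) → thirty-six (English words)
thirty-six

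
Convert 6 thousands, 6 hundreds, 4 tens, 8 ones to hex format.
Convert 6 thousands, 6 hundreds, 4 tens, 8 ones (place-value notation) → 6×1000 + 6×100 + 4×10 + 8 = 6648 (decimal)
Convert 6648 (decimal) → 6648 = 1×4096 + 9×256 + 15×16 + 8 → 0x19F8 (hexadecimal)
0x19F8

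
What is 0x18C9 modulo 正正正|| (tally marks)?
Convert 0x18C9 (hexadecimal) → 1×4096 + 8×256 + 12×16 + 9 = 6345 (decimal)
Convert 正正正|| (tally marks) → 5 + 5 + 5 + 2 = 17 (decimal)
Compute 6345 mod 17 = 4
4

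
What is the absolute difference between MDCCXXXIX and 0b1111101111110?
Convert MDCCXXXIX (Roman numeral) → 1000 + 500 + 100 + 100 + 10 + 10 + 10 + 9 = 1739 (decimal)
Convert 0b1111101111110 (binary) → 4096 + 2048 + 1024 + 512 + 256 + 64 + 32 + 16 + 8 + 4 + 2 = 8062 (decimal)
Compute |1739 - 8062| = 6323
6323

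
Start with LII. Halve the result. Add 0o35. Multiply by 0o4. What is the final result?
Convert LII (Roman numeral) → 50 + 1 + 1 = 52 (decimal)
Start: 52
52 ÷ 2 = 26
Convert 0o35 (octal) → 3×8 + 5 = 29 (decimal)
26 + 29 = 55
Convert 0o4 (octal) → 4 (decimal)
55 × 4 = 220
220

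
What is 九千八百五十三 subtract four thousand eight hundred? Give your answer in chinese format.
Convert 九千八百五十三 (Chinese numeral) → 9×1000 + 8×100 + 5×10 + 3 = 9853 (decimal)
Convert four thousand eight hundred (English words) → 4×1000 + 8×100 = 4800 (decimal)
Compute 9853 - 4800 = 5053
Convert 5053 (decimal) → 5053 = 5×1000 + 5×10 + 3 → 五千零五十三 (Chinese numeral)
五千零五十三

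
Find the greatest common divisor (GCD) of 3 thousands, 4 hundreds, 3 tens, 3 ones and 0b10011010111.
Convert 3 thousands, 4 hundreds, 3 tens, 3 ones (place-value notation) → 3×1000 + 4×100 + 3×10 + 3 = 3433 (decimal)
Convert 0b10011010111 (binary) → 1024 + 128 + 64 + 16 + 4 + 2 + 1 = 1239 (decimal)
Compute gcd(3433, 1239) = 1
1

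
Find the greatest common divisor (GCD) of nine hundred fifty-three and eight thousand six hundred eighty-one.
Convert nine hundred fifty-three (English words) → 9×100 + 53 = 953 (decimal)
Convert eight thousand six hundred eighty-one (English words) → 8×1000 + 6×100 + 81 = 8681 (decimal)
Compute gcd(953, 8681) = 1
1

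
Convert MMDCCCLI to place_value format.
Convert MMDCCCLI (Roman numeral) → 1000 + 1000 + 500 + 100 + 100 + 100 + 50 + 1 = 2851 (decimal)
Convert 2851 (decimal) → 2851 = 2×1000 + 8×100 + 5×10 + 1 → 2 thousands, 8 hundreds, 5 tens, 1 one (place-value notation)
2 thousands, 8 hundreds, 5 tens, 1 one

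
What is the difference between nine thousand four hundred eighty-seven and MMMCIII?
Convert nine thousand four hundred eighty-seven (English words) → 9×1000 + 4×100 + 87 = 9487 (decimal)
Convert MMMCIII (Roman numeral) → 1000 + 1000 + 1000 + 100 + 1 + 1 + 1 = 3103 (decimal)
Difference: |9487 - 3103| = 6384
6384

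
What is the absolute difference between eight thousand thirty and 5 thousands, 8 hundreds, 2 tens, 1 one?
Convert eight thousand thirty (English words) → 8×1000 + 30 = 8030 (decimal)
Convert 5 thousands, 8 hundreds, 2 tens, 1 one (place-value notation) → 5×1000 + 8×100 + 2×10 + 1 = 5821 (decimal)
Compute |8030 - 5821| = 2209
2209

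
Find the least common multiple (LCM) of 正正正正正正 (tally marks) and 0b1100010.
Convert 正正正正正正 (tally marks) → 5 + 5 + 5 + 5 + 5 + 5 = 30 (decimal)
Convert 0b1100010 (binary) → 64 + 32 + 2 = 98 (decimal)
Compute lcm(30, 98) = 1470
1470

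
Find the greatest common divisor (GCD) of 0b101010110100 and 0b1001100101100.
Convert 0b101010110100 (binary) → 2048 + 512 + 128 + 32 + 16 + 4 = 2740 (decimal)
Convert 0b1001100101100 (binary) → 4096 + 512 + 256 + 32 + 8 + 4 = 4908 (decimal)
Compute gcd(2740, 4908) = 4
4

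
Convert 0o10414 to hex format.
Convert 0o10414 (octal) → 1×4096 + 4×64 + 1×8 + 4 = 4364 (decimal)
Convert 4364 (decimal) → 4364 = 1×4096 + 1×256 + 12 → 0x110C (hexadecimal)
0x110C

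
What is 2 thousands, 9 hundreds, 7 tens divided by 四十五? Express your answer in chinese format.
Convert 2 thousands, 9 hundreds, 7 tens (place-value notation) → 2×1000 + 9×100 + 7×10 = 2970 (decimal)
Convert 四十五 (Chinese numeral) → 4×10 + 5 = 45 (decimal)
Compute 2970 ÷ 45 = 66
Convert 66 (decimal) → 66 = 6×10 + 6 → 六十六 (Chinese numeral)
六十六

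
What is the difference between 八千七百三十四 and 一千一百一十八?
Convert 八千七百三十四 (Chinese numeral) → 8×1000 + 7×100 + 3×10 + 4 = 8734 (decimal)
Convert 一千一百一十八 (Chinese numeral) → 1×1000 + 1×100 + 1×10 + 8 = 1118 (decimal)
Difference: |8734 - 1118| = 7616
7616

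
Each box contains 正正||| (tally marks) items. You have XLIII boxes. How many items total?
Convert 正正||| (tally marks) → 5 + 5 + 3 = 13 (decimal)
Convert XLIII (Roman numeral) → 40 + 1 + 1 + 1 = 43 (decimal)
Compute 13 × 43 = 559
559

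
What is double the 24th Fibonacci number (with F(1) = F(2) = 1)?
The 24th Fibonacci number (with F(1) = F(2) = 1) = 46368
Compute 46368 × 2 = 92736
92736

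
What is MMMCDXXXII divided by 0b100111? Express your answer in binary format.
Convert MMMCDXXXII (Roman numeral) → 1000 + 1000 + 1000 + 400 + 10 + 10 + 10 + 1 + 1 = 3432 (decimal)
Convert 0b100111 (binary) → 32 + 4 + 2 + 1 = 39 (decimal)
Compute 3432 ÷ 39 = 88
Convert 88 (decimal) → 88 = 64 + 16 + 8 → 0b1011000 (binary)
0b1011000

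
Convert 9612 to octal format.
Convert 9612 (decimal) → 9612 = 2×4096 + 2×512 + 6×64 + 1×8 + 4 → 0o22614 (octal)
0o22614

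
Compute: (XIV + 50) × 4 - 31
Convert XIV (Roman numeral) → 10 + 4 = 14 (decimal)
Expression in decimal: (14 + 50) × 4 - 31
Parentheses first: 14 + 50 = 64
Multiply: 64 × 4 = 256
Subtract: 256 - 31 = 225
225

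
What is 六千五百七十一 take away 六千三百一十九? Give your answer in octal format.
Convert 六千五百七十一 (Chinese numeral) → 6×1000 + 5×100 + 7×10 + 1 = 6571 (decimal)
Convert 六千三百一十九 (Chinese numeral) → 6×1000 + 3×100 + 1×10 + 9 = 6319 (decimal)
Compute 6571 - 6319 = 252
Convert 252 (decimal) → 252 = 3×64 + 7×8 + 4 → 0o374 (octal)
0o374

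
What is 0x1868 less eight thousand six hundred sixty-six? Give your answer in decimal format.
Convert 0x1868 (hexadecimal) → 1×4096 + 8×256 + 6×16 + 8 = 6248 (decimal)
Convert eight thousand six hundred sixty-six (English words) → 8×1000 + 6×100 + 66 = 8666 (decimal)
Compute 6248 - 8666 = -2418
-2418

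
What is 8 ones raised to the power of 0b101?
Convert 8 ones (place-value notation) → 8 (decimal)
Convert 0b101 (binary) → 4 + 1 = 5 (decimal)
Compute 8 ^ 5 = 32768
32768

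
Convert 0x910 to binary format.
Convert 0x910 (hexadecimal) → 9×256 + 1×16 = 2320 (decimal)
Convert 2320 (decimal) → 2320 = 2048 + 256 + 16 → 0b100100010000 (binary)
0b100100010000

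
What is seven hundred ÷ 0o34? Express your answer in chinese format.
Convert seven hundred (English words) → 7×100 = 700 (decimal)
Convert 0o34 (octal) → 3×8 + 4 = 28 (decimal)
Compute 700 ÷ 28 = 25
Convert 25 (decimal) → 25 = 2×10 + 5 → 二十五 (Chinese numeral)
二十五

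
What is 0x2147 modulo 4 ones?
Convert 0x2147 (hexadecimal) → 2×4096 + 1×256 + 4×16 + 7 = 8519 (decimal)
Convert 4 ones (place-value notation) → 4 (decimal)
Compute 8519 mod 4 = 3
3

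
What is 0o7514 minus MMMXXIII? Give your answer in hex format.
Convert 0o7514 (octal) → 7×512 + 5×64 + 1×8 + 4 = 3916 (decimal)
Convert MMMXXIII (Roman numeral) → 1000 + 1000 + 1000 + 10 + 10 + 1 + 1 + 1 = 3023 (decimal)
Compute 3916 - 3023 = 893
Convert 893 (decimal) → 893 = 3×256 + 7×16 + 13 → 0x37D (hexadecimal)
0x37D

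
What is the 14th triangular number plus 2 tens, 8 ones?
The 14th triangular number = 14×15/2 = 105
Convert 2 tens, 8 ones (place-value notation) → 2×10 + 8 = 28 (decimal)
Compute 105 + 28 = 133
133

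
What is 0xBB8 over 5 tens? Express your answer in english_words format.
Convert 0xBB8 (hexadecimal) → 11×256 + 11×16 + 8 = 3000 (decimal)
Convert 5 tens (place-value notation) → 5×10 = 50 (decimal)
Compute 3000 ÷ 50 = 60
Convert 60 (decimal) → sixty (English words)
sixty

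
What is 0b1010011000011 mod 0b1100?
Convert 0b1010011000011 (binary) → 4096 + 1024 + 128 + 64 + 2 + 1 = 5315 (decimal)
Convert 0b1100 (binary) → 8 + 4 = 12 (decimal)
Compute 5315 mod 12 = 11
11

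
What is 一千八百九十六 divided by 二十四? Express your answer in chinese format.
Convert 一千八百九十六 (Chinese numeral) → 1×1000 + 8×100 + 9×10 + 6 = 1896 (decimal)
Convert 二十四 (Chinese numeral) → 2×10 + 4 = 24 (decimal)
Compute 1896 ÷ 24 = 79
Convert 79 (decimal) → 79 = 7×10 + 9 → 七十九 (Chinese numeral)
七十九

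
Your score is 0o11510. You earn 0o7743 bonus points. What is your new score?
Convert 0o11510 (octal) → 1×4096 + 1×512 + 5×64 + 1×8 = 4936 (decimal)
Convert 0o7743 (octal) → 7×512 + 7×64 + 4×8 + 3 = 4067 (decimal)
Compute 4936 + 4067 = 9003
9003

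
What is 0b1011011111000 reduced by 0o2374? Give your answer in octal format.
Convert 0b1011011111000 (binary) → 4096 + 1024 + 512 + 128 + 64 + 32 + 16 + 8 = 5880 (decimal)
Convert 0o2374 (octal) → 2×512 + 3×64 + 7×8 + 4 = 1276 (decimal)
Compute 5880 - 1276 = 4604
Convert 4604 (decimal) → 4604 = 1×4096 + 7×64 + 7×8 + 4 → 0o10774 (octal)
0o10774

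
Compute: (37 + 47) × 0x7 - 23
Convert 0x7 (hexadecimal) → 7 (decimal)
Expression in decimal: (37 + 47) × 7 - 23
Parentheses first: 37 + 47 = 84
Multiply: 84 × 7 = 588
Subtract: 588 - 23 = 565
565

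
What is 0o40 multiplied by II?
Convert 0o40 (octal) → 4×8 = 32 (decimal)
Convert II (Roman numeral) → 1 + 1 = 2 (decimal)
Compute 32 × 2 = 64
64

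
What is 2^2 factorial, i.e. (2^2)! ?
Convert 2^2 (power) → 4 (decimal)
Compute 4! = 24
24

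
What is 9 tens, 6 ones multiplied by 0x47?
Convert 9 tens, 6 ones (place-value notation) → 9×10 + 6 = 96 (decimal)
Convert 0x47 (hexadecimal) → 4×16 + 7 = 71 (decimal)
Compute 96 × 71 = 6816
6816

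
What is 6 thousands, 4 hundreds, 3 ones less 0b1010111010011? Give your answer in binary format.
Convert 6 thousands, 4 hundreds, 3 ones (place-value notation) → 6×1000 + 4×100 + 3 = 6403 (decimal)
Convert 0b1010111010011 (binary) → 4096 + 1024 + 256 + 128 + 64 + 16 + 2 + 1 = 5587 (decimal)
Compute 6403 - 5587 = 816
Convert 816 (decimal) → 816 = 512 + 256 + 32 + 16 → 0b1100110000 (binary)
0b1100110000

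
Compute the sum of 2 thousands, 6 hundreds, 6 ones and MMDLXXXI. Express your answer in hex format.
Convert 2 thousands, 6 hundreds, 6 ones (place-value notation) → 2×1000 + 6×100 + 6 = 2606 (decimal)
Convert MMDLXXXI (Roman numeral) → 1000 + 1000 + 500 + 50 + 10 + 10 + 10 + 1 = 2581 (decimal)
Compute 2606 + 2581 = 5187
Convert 5187 (decimal) → 5187 = 1×4096 + 4×256 + 4×16 + 3 → 0x1443 (hexadecimal)
0x1443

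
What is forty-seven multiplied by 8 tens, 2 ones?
Convert forty-seven (English words) → 47 (decimal)
Convert 8 tens, 2 ones (place-value notation) → 8×10 + 2 = 82 (decimal)
Compute 47 × 82 = 3854
3854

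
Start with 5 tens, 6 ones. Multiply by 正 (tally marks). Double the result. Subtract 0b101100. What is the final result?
Convert 5 tens, 6 ones (place-value notation) → 5×10 + 6 = 56 (decimal)
Start: 56
Convert 正 (tally marks) → 5 (decimal)
56 × 5 = 280
280 × 2 = 560
Convert 0b101100 (binary) → 32 + 8 + 4 = 44 (decimal)
560 - 44 = 516
516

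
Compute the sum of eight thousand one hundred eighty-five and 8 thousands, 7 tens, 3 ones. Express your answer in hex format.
Convert eight thousand one hundred eighty-five (English words) → 8×1000 + 1×100 + 85 = 8185 (decimal)
Convert 8 thousands, 7 tens, 3 ones (place-value notation) → 8×1000 + 7×10 + 3 = 8073 (decimal)
Compute 8185 + 8073 = 16258
Convert 16258 (decimal) → 16258 = 3×4096 + 15×256 + 8×16 + 2 → 0x3F82 (hexadecimal)
0x3F82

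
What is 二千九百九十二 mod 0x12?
Convert 二千九百九十二 (Chinese numeral) → 2×1000 + 9×100 + 9×10 + 2 = 2992 (decimal)
Convert 0x12 (hexadecimal) → 1×16 + 2 = 18 (decimal)
Compute 2992 mod 18 = 4
4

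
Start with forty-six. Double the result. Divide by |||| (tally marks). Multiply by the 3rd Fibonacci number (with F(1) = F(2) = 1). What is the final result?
Convert forty-six (English words) → 46 (decimal)
Start: 46
46 × 2 = 92
Convert |||| (tally marks) → 4 (decimal)
92 ÷ 4 = 23
Convert the 3rd Fibonacci number (with F(1) = F(2) = 1) (Fibonacci index) → 1, 1, 2 → 2 (decimal)
23 × 2 = 46
46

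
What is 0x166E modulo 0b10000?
Convert 0x166E (hexadecimal) → 1×4096 + 6×256 + 6×16 + 14 = 5742 (decimal)
Convert 0b10000 (binary) → 16 (decimal)
Compute 5742 mod 16 = 14
14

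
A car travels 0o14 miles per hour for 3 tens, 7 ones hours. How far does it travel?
Convert 0o14 (octal) → 1×8 + 4 = 12 (decimal)
Convert 3 tens, 7 ones (place-value notation) → 3×10 + 7 = 37 (decimal)
Compute 12 × 37 = 444
444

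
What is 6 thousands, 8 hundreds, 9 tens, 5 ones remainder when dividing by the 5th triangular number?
Convert 6 thousands, 8 hundreds, 9 tens, 5 ones (place-value notation) → 6×1000 + 8×100 + 9×10 + 5 = 6895 (decimal)
Convert the 5th triangular number (triangular index) → 5×6/2 = 15 (decimal)
Compute 6895 mod 15 = 10
10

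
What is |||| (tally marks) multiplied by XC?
Convert |||| (tally marks) → 4 (decimal)
Convert XC (Roman numeral) → 90 (decimal)
Compute 4 × 90 = 360
360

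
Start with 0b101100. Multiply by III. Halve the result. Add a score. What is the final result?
Convert 0b101100 (binary) → 32 + 8 + 4 = 44 (decimal)
Start: 44
Convert III (Roman numeral) → 1 + 1 + 1 = 3 (decimal)
44 × 3 = 132
132 ÷ 2 = 66
Convert a score (colloquial) → 20 (decimal)
66 + 20 = 86
86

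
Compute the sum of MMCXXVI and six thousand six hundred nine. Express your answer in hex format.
Convert MMCXXVI (Roman numeral) → 1000 + 1000 + 100 + 10 + 10 + 5 + 1 = 2126 (decimal)
Convert six thousand six hundred nine (English words) → 6×1000 + 6×100 + 9 = 6609 (decimal)
Compute 2126 + 6609 = 8735
Convert 8735 (decimal) → 8735 = 2×4096 + 2×256 + 1×16 + 15 → 0x221F (hexadecimal)
0x221F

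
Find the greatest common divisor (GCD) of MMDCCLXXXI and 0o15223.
Convert MMDCCLXXXI (Roman numeral) → 1000 + 1000 + 500 + 100 + 100 + 50 + 10 + 10 + 10 + 1 = 2781 (decimal)
Convert 0o15223 (octal) → 1×4096 + 5×512 + 2×64 + 2×8 + 3 = 6803 (decimal)
Compute gcd(2781, 6803) = 1
1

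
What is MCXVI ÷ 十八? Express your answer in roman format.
Convert MCXVI (Roman numeral) → 1000 + 100 + 10 + 5 + 1 = 1116 (decimal)
Convert 十八 (Chinese numeral) → 1×10 + 8 = 18 (decimal)
Compute 1116 ÷ 18 = 62
Convert 62 (decimal) → 62 = 50 + 10 + 1 + 1 → LXII (Roman numeral)
LXII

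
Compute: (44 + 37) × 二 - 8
Convert 二 (Chinese numeral) → 2 (decimal)
Expression in decimal: (44 + 37) × 2 - 8
Parentheses first: 44 + 37 = 81
Multiply: 81 × 2 = 162
Subtract: 162 - 8 = 154
154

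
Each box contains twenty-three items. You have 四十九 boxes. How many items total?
Convert twenty-three (English words) → 23 (decimal)
Convert 四十九 (Chinese numeral) → 4×10 + 9 = 49 (decimal)
Compute 23 × 49 = 1127
1127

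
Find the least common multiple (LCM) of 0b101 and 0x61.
Convert 0b101 (binary) → 4 + 1 = 5 (decimal)
Convert 0x61 (hexadecimal) → 6×16 + 1 = 97 (decimal)
Compute lcm(5, 97) = 485
485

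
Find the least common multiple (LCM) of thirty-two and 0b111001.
Convert thirty-two (English words) → 32 (decimal)
Convert 0b111001 (binary) → 32 + 16 + 8 + 1 = 57 (decimal)
Compute lcm(32, 57) = 1824
1824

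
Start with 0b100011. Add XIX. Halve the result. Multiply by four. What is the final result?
Convert 0b100011 (binary) → 32 + 2 + 1 = 35 (decimal)
Start: 35
Convert XIX (Roman numeral) → 10 + 9 = 19 (decimal)
35 + 19 = 54
54 ÷ 2 = 27
Convert four (English words) → 4 (decimal)
27 × 4 = 108
108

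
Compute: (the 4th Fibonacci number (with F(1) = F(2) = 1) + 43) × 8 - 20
Convert the 4th Fibonacci number (with F(1) = F(2) = 1) (Fibonacci index) → 1, 1, 2, 3 → 3 (decimal)
Expression in decimal: (3 + 43) × 8 - 20
Parentheses first: 3 + 43 = 46
Multiply: 46 × 8 = 368
Subtract: 368 - 20 = 348
348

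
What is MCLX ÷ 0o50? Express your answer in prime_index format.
Convert MCLX (Roman numeral) → 1000 + 100 + 50 + 10 = 1160 (decimal)
Convert 0o50 (octal) → 5×8 = 40 (decimal)
Compute 1160 ÷ 40 = 29
Convert 29 (decimal) → the 10th prime (prime index)
the 10th prime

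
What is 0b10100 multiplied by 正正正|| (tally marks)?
Convert 0b10100 (binary) → 16 + 4 = 20 (decimal)
Convert 正正正|| (tally marks) → 5 + 5 + 5 + 2 = 17 (decimal)
Compute 20 × 17 = 340
340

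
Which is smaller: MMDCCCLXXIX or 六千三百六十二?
Convert MMDCCCLXXIX (Roman numeral) → 1000 + 1000 + 500 + 100 + 100 + 100 + 50 + 10 + 10 + 9 = 2879 (decimal)
Convert 六千三百六十二 (Chinese numeral) → 6×1000 + 3×100 + 6×10 + 2 = 6362 (decimal)
Compare 2879 vs 6362: smaller = 2879
2879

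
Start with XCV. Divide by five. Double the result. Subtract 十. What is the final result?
Convert XCV (Roman numeral) → 90 + 5 = 95 (decimal)
Start: 95
Convert five (English words) → 5 (decimal)
95 ÷ 5 = 19
19 × 2 = 38
Convert 十 (Chinese numeral) → 1×10 = 10 (decimal)
38 - 10 = 28
28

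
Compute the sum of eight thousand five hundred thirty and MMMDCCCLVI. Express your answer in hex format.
Convert eight thousand five hundred thirty (English words) → 8×1000 + 5×100 + 30 = 8530 (decimal)
Convert MMMDCCCLVI (Roman numeral) → 1000 + 1000 + 1000 + 500 + 100 + 100 + 100 + 50 + 5 + 1 = 3856 (decimal)
Compute 8530 + 3856 = 12386
Convert 12386 (decimal) → 12386 = 3×4096 + 6×16 + 2 → 0x3062 (hexadecimal)
0x3062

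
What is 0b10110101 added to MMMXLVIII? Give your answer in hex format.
Convert 0b10110101 (binary) → 128 + 32 + 16 + 4 + 1 = 181 (decimal)
Convert MMMXLVIII (Roman numeral) → 1000 + 1000 + 1000 + 40 + 5 + 1 + 1 + 1 = 3048 (decimal)
Compute 181 + 3048 = 3229
Convert 3229 (decimal) → 3229 = 12×256 + 9×16 + 13 → 0xC9D (hexadecimal)
0xC9D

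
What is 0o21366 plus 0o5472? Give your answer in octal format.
Convert 0o21366 (octal) → 2×4096 + 1×512 + 3×64 + 6×8 + 6 = 8950 (decimal)
Convert 0o5472 (octal) → 5×512 + 4×64 + 7×8 + 2 = 2874 (decimal)
Compute 8950 + 2874 = 11824
Convert 11824 (decimal) → 11824 = 2×4096 + 7×512 + 6×8 → 0o27060 (octal)
0o27060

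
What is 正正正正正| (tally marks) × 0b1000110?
Convert 正正正正正| (tally marks) → 5 + 5 + 5 + 5 + 5 + 1 = 26 (decimal)
Convert 0b1000110 (binary) → 64 + 4 + 2 = 70 (decimal)
Compute 26 × 70 = 1820
1820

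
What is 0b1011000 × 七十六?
Convert 0b1011000 (binary) → 64 + 16 + 8 = 88 (decimal)
Convert 七十六 (Chinese numeral) → 7×10 + 6 = 76 (decimal)
Compute 88 × 76 = 6688
6688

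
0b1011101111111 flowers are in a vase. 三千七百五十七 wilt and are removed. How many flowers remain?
Convert 0b1011101111111 (binary) → 4096 + 1024 + 512 + 256 + 64 + 32 + 16 + 8 + 4 + 2 + 1 = 6015 (decimal)
Convert 三千七百五十七 (Chinese numeral) → 3×1000 + 7×100 + 5×10 + 7 = 3757 (decimal)
Compute 6015 - 3757 = 2258
2258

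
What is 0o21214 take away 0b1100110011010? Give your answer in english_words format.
Convert 0o21214 (octal) → 2×4096 + 1×512 + 2×64 + 1×8 + 4 = 8844 (decimal)
Convert 0b1100110011010 (binary) → 4096 + 2048 + 256 + 128 + 16 + 8 + 2 = 6554 (decimal)
Compute 8844 - 6554 = 2290
Convert 2290 (decimal) → 2290 = 2×1000 + 2×100 + 90 → two thousand two hundred ninety (English words)
two thousand two hundred ninety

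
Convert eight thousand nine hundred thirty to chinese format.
Convert eight thousand nine hundred thirty (English words) → 8×1000 + 9×100 + 30 = 8930 (decimal)
Convert 8930 (decimal) → 8930 = 8×1000 + 9×100 + 3×10 → 八千九百三十 (Chinese numeral)
八千九百三十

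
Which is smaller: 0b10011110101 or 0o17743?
Convert 0b10011110101 (binary) → 1024 + 128 + 64 + 32 + 16 + 4 + 1 = 1269 (decimal)
Convert 0o17743 (octal) → 1×4096 + 7×512 + 7×64 + 4×8 + 3 = 8163 (decimal)
Compare 1269 vs 8163: smaller = 1269
1269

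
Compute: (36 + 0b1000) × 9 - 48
Convert 0b1000 (binary) → 8 (decimal)
Expression in decimal: (36 + 8) × 9 - 48
Parentheses first: 36 + 8 = 44
Multiply: 44 × 9 = 396
Subtract: 396 - 48 = 348
348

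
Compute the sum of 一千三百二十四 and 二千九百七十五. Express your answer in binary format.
Convert 一千三百二十四 (Chinese numeral) → 1×1000 + 3×100 + 2×10 + 4 = 1324 (decimal)
Convert 二千九百七十五 (Chinese numeral) → 2×1000 + 9×100 + 7×10 + 5 = 2975 (decimal)
Compute 1324 + 2975 = 4299
Convert 4299 (decimal) → 4299 = 4096 + 128 + 64 + 8 + 2 + 1 → 0b1000011001011 (binary)
0b1000011001011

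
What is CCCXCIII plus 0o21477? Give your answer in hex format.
Convert CCCXCIII (Roman numeral) → 100 + 100 + 100 + 90 + 1 + 1 + 1 = 393 (decimal)
Convert 0o21477 (octal) → 2×4096 + 1×512 + 4×64 + 7×8 + 7 = 9023 (decimal)
Compute 393 + 9023 = 9416
Convert 9416 (decimal) → 9416 = 2×4096 + 4×256 + 12×16 + 8 → 0x24C8 (hexadecimal)
0x24C8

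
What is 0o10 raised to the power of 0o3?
Convert 0o10 (octal) → 1×8 = 8 (decimal)
Convert 0o3 (octal) → 3 (decimal)
Compute 8 ^ 3 = 512
512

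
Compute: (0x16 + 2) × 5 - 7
Convert 0x16 (hexadecimal) → 1×16 + 6 = 22 (decimal)
Expression in decimal: (22 + 2) × 5 - 7
Parentheses first: 22 + 2 = 24
Multiply: 24 × 5 = 120
Subtract: 120 - 7 = 113
113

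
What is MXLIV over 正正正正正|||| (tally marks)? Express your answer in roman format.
Convert MXLIV (Roman numeral) → 1000 + 40 + 4 = 1044 (decimal)
Convert 正正正正正|||| (tally marks) → 5 + 5 + 5 + 5 + 5 + 4 = 29 (decimal)
Compute 1044 ÷ 29 = 36
Convert 36 (decimal) → 36 = 10 + 10 + 10 + 5 + 1 → XXXVI (Roman numeral)
XXXVI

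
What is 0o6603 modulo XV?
Convert 0o6603 (octal) → 6×512 + 6×64 + 3 = 3459 (decimal)
Convert XV (Roman numeral) → 10 + 5 = 15 (decimal)
Compute 3459 mod 15 = 9
9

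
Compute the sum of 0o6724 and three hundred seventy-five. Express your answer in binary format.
Convert 0o6724 (octal) → 6×512 + 7×64 + 2×8 + 4 = 3540 (decimal)
Convert three hundred seventy-five (English words) → 3×100 + 75 = 375 (decimal)
Compute 3540 + 375 = 3915
Convert 3915 (decimal) → 3915 = 2048 + 1024 + 512 + 256 + 64 + 8 + 2 + 1 → 0b111101001011 (binary)
0b111101001011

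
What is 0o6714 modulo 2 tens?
Convert 0o6714 (octal) → 6×512 + 7×64 + 1×8 + 4 = 3532 (decimal)
Convert 2 tens (place-value notation) → 2×10 = 20 (decimal)
Compute 3532 mod 20 = 12
12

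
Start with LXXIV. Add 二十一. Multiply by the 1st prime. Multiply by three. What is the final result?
Convert LXXIV (Roman numeral) → 50 + 10 + 10 + 4 = 74 (decimal)
Start: 74
Convert 二十一 (Chinese numeral) → 2×10 + 1 = 21 (decimal)
74 + 21 = 95
Convert the 1st prime (prime index) → 2 (decimal)
95 × 2 = 190
Convert three (English words) → 3 (decimal)
190 × 3 = 570
570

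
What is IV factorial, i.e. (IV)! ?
Convert IV (Roman numeral) → 4 (decimal)
Compute 4! = 24
24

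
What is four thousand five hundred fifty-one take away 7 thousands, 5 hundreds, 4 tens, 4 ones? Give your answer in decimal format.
Convert four thousand five hundred fifty-one (English words) → 4×1000 + 5×100 + 51 = 4551 (decimal)
Convert 7 thousands, 5 hundreds, 4 tens, 4 ones (place-value notation) → 7×1000 + 5×100 + 4×10 + 4 = 7544 (decimal)
Compute 4551 - 7544 = -2993
-2993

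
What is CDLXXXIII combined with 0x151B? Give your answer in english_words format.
Convert CDLXXXIII (Roman numeral) → 400 + 50 + 10 + 10 + 10 + 1 + 1 + 1 = 483 (decimal)
Convert 0x151B (hexadecimal) → 1×4096 + 5×256 + 1×16 + 11 = 5403 (decimal)
Compute 483 + 5403 = 5886
Convert 5886 (decimal) → 5886 = 5×1000 + 8×100 + 86 → five thousand eight hundred eighty-six (English words)
five thousand eight hundred eighty-six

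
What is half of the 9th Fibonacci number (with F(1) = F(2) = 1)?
The 9th Fibonacci number (with F(1) = F(2) = 1): 1, 1, 2, 3, 5, 8, 13, 21, 34 → 34
Compute 34 ÷ 2 = 17
17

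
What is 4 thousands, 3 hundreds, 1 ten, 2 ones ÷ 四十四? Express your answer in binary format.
Convert 4 thousands, 3 hundreds, 1 ten, 2 ones (place-value notation) → 4×1000 + 3×100 + 1×10 + 2 = 4312 (decimal)
Convert 四十四 (Chinese numeral) → 4×10 + 4 = 44 (decimal)
Compute 4312 ÷ 44 = 98
Convert 98 (decimal) → 98 = 64 + 32 + 2 → 0b1100010 (binary)
0b1100010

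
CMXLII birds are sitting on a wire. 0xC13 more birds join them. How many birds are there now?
Convert CMXLII (Roman numeral) → 900 + 40 + 1 + 1 = 942 (decimal)
Convert 0xC13 (hexadecimal) → 12×256 + 1×16 + 3 = 3091 (decimal)
Compute 942 + 3091 = 4033
4033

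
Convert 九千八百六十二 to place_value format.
Convert 九千八百六十二 (Chinese numeral) → 9×1000 + 8×100 + 6×10 + 2 = 9862 (decimal)
Convert 9862 (decimal) → 9862 = 9×1000 + 8×100 + 6×10 + 2 → 9 thousands, 8 hundreds, 6 tens, 2 ones (place-value notation)
9 thousands, 8 hundreds, 6 tens, 2 ones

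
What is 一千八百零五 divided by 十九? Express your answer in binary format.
Convert 一千八百零五 (Chinese numeral) → 1×1000 + 8×100 + 5 = 1805 (decimal)
Convert 十九 (Chinese numeral) → 1×10 + 9 = 19 (decimal)
Compute 1805 ÷ 19 = 95
Convert 95 (decimal) → 95 = 64 + 16 + 8 + 4 + 2 + 1 → 0b1011111 (binary)
0b1011111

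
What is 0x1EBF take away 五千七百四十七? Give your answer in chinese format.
Convert 0x1EBF (hexadecimal) → 1×4096 + 14×256 + 11×16 + 15 = 7871 (decimal)
Convert 五千七百四十七 (Chinese numeral) → 5×1000 + 7×100 + 4×10 + 7 = 5747 (decimal)
Compute 7871 - 5747 = 2124
Convert 2124 (decimal) → 2124 = 2×1000 + 1×100 + 2×10 + 4 → 二千一百二十四 (Chinese numeral)
二千一百二十四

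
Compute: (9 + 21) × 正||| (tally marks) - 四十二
Convert 正||| (tally marks) → 5 + 3 = 8 (decimal)
Convert 四十二 (Chinese numeral) → 4×10 + 2 = 42 (decimal)
Expression in decimal: (9 + 21) × 8 - 42
Parentheses first: 9 + 21 = 30
Multiply: 30 × 8 = 240
Subtract: 240 - 42 = 198
198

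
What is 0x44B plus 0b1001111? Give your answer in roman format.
Convert 0x44B (hexadecimal) → 4×256 + 4×16 + 11 = 1099 (decimal)
Convert 0b1001111 (binary) → 64 + 8 + 4 + 2 + 1 = 79 (decimal)
Compute 1099 + 79 = 1178
Convert 1178 (decimal) → 1178 = 1000 + 100 + 50 + 10 + 10 + 5 + 1 + 1 + 1 → MCLXXVIII (Roman numeral)
MCLXXVIII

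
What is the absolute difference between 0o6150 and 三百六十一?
Convert 0o6150 (octal) → 6×512 + 1×64 + 5×8 = 3176 (decimal)
Convert 三百六十一 (Chinese numeral) → 3×100 + 6×10 + 1 = 361 (decimal)
Compute |3176 - 361| = 2815
2815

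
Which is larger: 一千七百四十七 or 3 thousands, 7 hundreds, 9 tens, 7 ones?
Convert 一千七百四十七 (Chinese numeral) → 1×1000 + 7×100 + 4×10 + 7 = 1747 (decimal)
Convert 3 thousands, 7 hundreds, 9 tens, 7 ones (place-value notation) → 3×1000 + 7×100 + 9×10 + 7 = 3797 (decimal)
Compare 1747 vs 3797: larger = 3797
3797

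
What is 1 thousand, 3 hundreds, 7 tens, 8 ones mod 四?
Convert 1 thousand, 3 hundreds, 7 tens, 8 ones (place-value notation) → 1×1000 + 3×100 + 7×10 + 8 = 1378 (decimal)
Convert 四 (Chinese numeral) → 4 (decimal)
Compute 1378 mod 4 = 2
2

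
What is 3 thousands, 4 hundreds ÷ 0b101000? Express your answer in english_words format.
Convert 3 thousands, 4 hundreds (place-value notation) → 3×1000 + 4×100 = 3400 (decimal)
Convert 0b101000 (binary) → 32 + 8 = 40 (decimal)
Compute 3400 ÷ 40 = 85
Convert 85 (decimal) → eighty-five (English words)
eighty-five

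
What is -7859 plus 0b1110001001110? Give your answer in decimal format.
Convert 0b1110001001110 (binary) → 4096 + 2048 + 1024 + 64 + 8 + 4 + 2 = 7246 (decimal)
Compute -7859 + 7246 = -613
-613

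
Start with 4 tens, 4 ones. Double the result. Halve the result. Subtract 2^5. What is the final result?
Convert 4 tens, 4 ones (place-value notation) → 4×10 + 4 = 44 (decimal)
Start: 44
44 × 2 = 88
88 ÷ 2 = 44
Convert 2^5 (power) → 32 (decimal)
44 - 32 = 12
12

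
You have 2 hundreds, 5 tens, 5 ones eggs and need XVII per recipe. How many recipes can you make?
Convert 2 hundreds, 5 tens, 5 ones (place-value notation) → 2×100 + 5×10 + 5 = 255 (decimal)
Convert XVII (Roman numeral) → 10 + 5 + 1 + 1 = 17 (decimal)
Compute 255 ÷ 17 = 15
15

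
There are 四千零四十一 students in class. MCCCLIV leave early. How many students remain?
Convert 四千零四十一 (Chinese numeral) → 4×1000 + 4×10 + 1 = 4041 (decimal)
Convert MCCCLIV (Roman numeral) → 1000 + 100 + 100 + 100 + 50 + 4 = 1354 (decimal)
Compute 4041 - 1354 = 2687
2687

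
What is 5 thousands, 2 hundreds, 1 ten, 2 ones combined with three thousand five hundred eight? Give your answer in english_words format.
Convert 5 thousands, 2 hundreds, 1 ten, 2 ones (place-value notation) → 5×1000 + 2×100 + 1×10 + 2 = 5212 (decimal)
Convert three thousand five hundred eight (English words) → 3×1000 + 5×100 + 8 = 3508 (decimal)
Compute 5212 + 3508 = 8720
Convert 8720 (decimal) → 8720 = 8×1000 + 7×100 + 20 → eight thousand seven hundred twenty (English words)
eight thousand seven hundred twenty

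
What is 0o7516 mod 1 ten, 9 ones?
Convert 0o7516 (octal) → 7×512 + 5×64 + 1×8 + 6 = 3918 (decimal)
Convert 1 ten, 9 ones (place-value notation) → 1×10 + 9 = 19 (decimal)
Compute 3918 mod 19 = 4
4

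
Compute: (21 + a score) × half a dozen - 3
Convert a score (colloquial) → 20 (decimal)
Convert half a dozen (colloquial) → 6 (decimal)
Expression in decimal: (21 + 20) × 6 - 3
Parentheses first: 21 + 20 = 41
Multiply: 41 × 6 = 246
Subtract: 246 - 3 = 243
243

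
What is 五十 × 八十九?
Convert 五十 (Chinese numeral) → 5×10 = 50 (decimal)
Convert 八十九 (Chinese numeral) → 8×10 + 9 = 89 (decimal)
Compute 50 × 89 = 4450
4450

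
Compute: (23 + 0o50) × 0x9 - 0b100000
Convert 0o50 (octal) → 5×8 = 40 (decimal)
Convert 0x9 (hexadecimal) → 9 (decimal)
Convert 0b100000 (binary) → 32 (decimal)
Expression in decimal: (23 + 40) × 9 - 32
Parentheses first: 23 + 40 = 63
Multiply: 63 × 9 = 567
Subtract: 567 - 32 = 535
535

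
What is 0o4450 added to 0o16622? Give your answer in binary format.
Convert 0o4450 (octal) → 4×512 + 4×64 + 5×8 = 2344 (decimal)
Convert 0o16622 (octal) → 1×4096 + 6×512 + 6×64 + 2×8 + 2 = 7570 (decimal)
Compute 2344 + 7570 = 9914
Convert 9914 (decimal) → 9914 = 8192 + 1024 + 512 + 128 + 32 + 16 + 8 + 2 → 0b10011010111010 (binary)
0b10011010111010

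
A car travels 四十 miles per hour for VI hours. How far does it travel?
Convert 四十 (Chinese numeral) → 4×10 = 40 (decimal)
Convert VI (Roman numeral) → 5 + 1 = 6 (decimal)
Compute 40 × 6 = 240
240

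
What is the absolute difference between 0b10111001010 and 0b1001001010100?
Convert 0b10111001010 (binary) → 1024 + 256 + 128 + 64 + 8 + 2 = 1482 (decimal)
Convert 0b1001001010100 (binary) → 4096 + 512 + 64 + 16 + 4 = 4692 (decimal)
Compute |1482 - 4692| = 3210
3210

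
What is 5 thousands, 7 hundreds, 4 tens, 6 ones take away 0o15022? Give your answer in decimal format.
Convert 5 thousands, 7 hundreds, 4 tens, 6 ones (place-value notation) → 5×1000 + 7×100 + 4×10 + 6 = 5746 (decimal)
Convert 0o15022 (octal) → 1×4096 + 5×512 + 2×8 + 2 = 6674 (decimal)
Compute 5746 - 6674 = -928
-928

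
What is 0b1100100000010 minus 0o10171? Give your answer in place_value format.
Convert 0b1100100000010 (binary) → 4096 + 2048 + 256 + 2 = 6402 (decimal)
Convert 0o10171 (octal) → 1×4096 + 1×64 + 7×8 + 1 = 4217 (decimal)
Compute 6402 - 4217 = 2185
Convert 2185 (decimal) → 2185 = 2×1000 + 1×100 + 8×10 + 5 → 2 thousands, 1 hundred, 8 tens, 5 ones (place-value notation)
2 thousands, 1 hundred, 8 tens, 5 ones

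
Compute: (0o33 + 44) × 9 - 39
Convert 0o33 (octal) → 3×8 + 3 = 27 (decimal)
Expression in decimal: (27 + 44) × 9 - 39
Parentheses first: 27 + 44 = 71
Multiply: 71 × 9 = 639
Subtract: 639 - 39 = 600
600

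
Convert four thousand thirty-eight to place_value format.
Convert four thousand thirty-eight (English words) → 4×1000 + 38 = 4038 (decimal)
Convert 4038 (decimal) → 4038 = 4×1000 + 3×10 + 8 → 4 thousands, 3 tens, 8 ones (place-value notation)
4 thousands, 3 tens, 8 ones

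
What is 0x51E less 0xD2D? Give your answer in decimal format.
Convert 0x51E (hexadecimal) → 5×256 + 1×16 + 14 = 1310 (decimal)
Convert 0xD2D (hexadecimal) → 13×256 + 2×16 + 13 = 3373 (decimal)
Compute 1310 - 3373 = -2063
-2063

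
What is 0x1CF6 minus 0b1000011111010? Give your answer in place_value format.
Convert 0x1CF6 (hexadecimal) → 1×4096 + 12×256 + 15×16 + 6 = 7414 (decimal)
Convert 0b1000011111010 (binary) → 4096 + 128 + 64 + 32 + 16 + 8 + 2 = 4346 (decimal)
Compute 7414 - 4346 = 3068
Convert 3068 (decimal) → 3068 = 3×1000 + 6×10 + 8 → 3 thousands, 6 tens, 8 ones (place-value notation)
3 thousands, 6 tens, 8 ones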